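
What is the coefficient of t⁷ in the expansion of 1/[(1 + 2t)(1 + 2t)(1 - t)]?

The denominator gives the recurrence a_n = −3a_(n−1) + 4a_(n−3) for n ≥ 3; the numerator fixes a_0 = 1, a_1 = -3, a_2 = 9.
Iterating: 1, -3, 9, -23, 57, -135, 313, -711, so a_7 = -711.

-711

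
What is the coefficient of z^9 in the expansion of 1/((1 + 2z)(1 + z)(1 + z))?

The denominator gives the recurrence a_n = −4a_(n−1) − 5a_(n−2) − 2a_(n−3) for n ≥ 3; the numerator fixes a_0 = 1, a_1 = -4, a_2 = 11.
Iterating: 1, -4, 11, -26, 57, -120, 247, -502, 1013, -2036, so a_9 = -2036.

-2036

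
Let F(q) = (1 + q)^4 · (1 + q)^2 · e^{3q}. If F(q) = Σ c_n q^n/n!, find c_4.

The EGF product rule gives c_4 = Σ_{k_1+k_2+k_3=4} C(4; k_1,k_2,k_3) · ∏ g_i(k_i), where (1+q)^4 gives the falling factorial (4)_k; (1+q)^2 gives the falling factorial (2)_k; e^{3q} gives (3)^k.
g_1(k) for k = 0…4: 1, 4, 12, 24, 24.
g_2(k) for k = 0…4: 1, 2, 2, 0, 0.
g_3(k) for k = 0…4: 1, 3, 9, 27, 81.
First combine the last two factors: h(k) = Σ_j C(k,j)·g_2(j)·g_3(k−j) for k = 0…4: 1, 5, 23, 99, 405.
c_4 = Σ_k C(4,k)·g_1(k)·h(4−k) = 1·1·405 + 4·4·99 + 6·12·23 + 4·24·5 + 1·24·1 = 405 + 1584 + 1656 + 480 + 24 = 4149.

4149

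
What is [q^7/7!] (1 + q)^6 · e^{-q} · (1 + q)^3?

The EGF product rule gives c_7 = Σ_{k_1+k_2+k_3=7} C(7; k_1,k_2,k_3) · ∏ g_i(k_i), where (1+q)^6 gives the falling factorial (6)_k; e^{-q} gives (-1)^k; (1+q)^3 gives the falling factorial (3)_k.
g_1(k) for k = 0…7: 1, 6, 30, 120, 360, 720, 720, 0.
g_2(k) for k = 0…7: 1, -1, 1, -1, 1, -1, 1, -1.
g_3(k) for k = 0…7: 1, 3, 6, 6, 0, 0, 0, 0.
First combine the last two factors: h(k) = Σ_j C(k,j)·g_2(j)·g_3(k−j) for k = 0…7: 1, 2, 1, -4, 1, 14, -47, 104.
c_7 = Σ_k C(7,k)·g_1(k)·h(7−k) = 1·1·104 + 7·6·(-47) + 21·30·14 + 35·120·1 + 35·360·(-4) + 21·720·1 + 7·720·2 = 104 − 1974 + 8820 + 4200 − 50400 + 15120 + 10080 = -14050.

-14050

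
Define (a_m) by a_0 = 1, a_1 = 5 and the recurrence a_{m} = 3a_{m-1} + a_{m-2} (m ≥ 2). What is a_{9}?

The ordinary generating function has denominator 1 - 3q - q^2.
Iterating the recurrence: a_0,…,a_{9} = 1, 5, 16, 53, 175, 578, 1909, 6305, 20824, 68777.

68777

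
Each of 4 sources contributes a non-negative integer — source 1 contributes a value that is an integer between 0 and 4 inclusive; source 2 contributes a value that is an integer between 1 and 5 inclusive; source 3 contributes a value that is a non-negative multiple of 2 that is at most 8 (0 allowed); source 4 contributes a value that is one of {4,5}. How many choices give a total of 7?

6

The generating function for the choices is (1 + z + z^2 + z^3 + z^4)·(z + z^2 + z^3 + z^4 + z^5)·(1 + z^2 + z^4 + z^6 + z^8)·(z^4 + z^5); the count is [z^7].
(1 + z + z^2 + z^3 + z^4) has coefficients 1,1,1,1,1 for degrees 0…4.
(z + z^2 + z^3 + z^4 + z^5) has coefficients 0,1,1,1,1,1,0,0 for degrees 0…7.
Multiplying by (1 + z^2 + z^4 + z^6 + z^8) gives running coefficients 0,1,1,2,2,3,2,3 for degrees 0…7.
Finally multiplying by (z^4 + z^5), the product of all factors after the first has coefficients 0,0,0,0,0,1,2,3 for degrees 0…7.
[z^7] = 1·3 + 1·2 + 1·1 + 1·0 + 1·0 = 6.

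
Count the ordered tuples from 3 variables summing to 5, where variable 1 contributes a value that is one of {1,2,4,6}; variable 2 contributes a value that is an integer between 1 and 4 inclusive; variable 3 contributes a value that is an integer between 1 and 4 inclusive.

The generating function for the choices is (y + y^2 + y^4 + y^6)·(y + y^2 + y^3 + y^4)·(y + y^2 + y^3 + y^4); the count is [y^5].
(y + y^2 + y^4 + y^6) has coefficients 0,1,1,0,1,0 for degrees 0…5.
(y + y^2 + y^3 + y^4) has coefficients 0,1,1,1,1,0 for degrees 0…5.
Finally multiplying by (y + y^2 + y^3 + y^4), the product of all factors after the first has coefficients 0,0,1,2,3,4 for degrees 0…5.
[y^5] = 1·3 + 1·2 + 1·0 = 5.

5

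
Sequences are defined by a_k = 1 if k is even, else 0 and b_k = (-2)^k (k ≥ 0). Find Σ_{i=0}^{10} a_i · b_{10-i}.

1365

Write out a_i and b_{10-i} for i = 0,…,10 and sum the products.
Σ = 1·1024 + 0·(-512) + 1·256 + 0·(-128) + 1·64 + 0·(-32) + 1·16 + 0·(-8) + 1·4 + 0·(-2) + 1·1 = 1365.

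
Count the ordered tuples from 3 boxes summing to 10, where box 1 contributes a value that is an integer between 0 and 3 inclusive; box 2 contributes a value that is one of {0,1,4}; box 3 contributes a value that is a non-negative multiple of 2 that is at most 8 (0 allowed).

5

The generating function for the choices is (1 + q + q² + q³)·(1 + q + q⁴)·(1 + q² + q⁴ + q⁶ + q⁸); the count is [q¹⁰].
(1 + q + q² + q³) has coefficients 1,1,1,1 for degrees 0…3.
(1 + q + q⁴) has coefficients 1,1,0,0,1,0,0,0,0,0,0 for degrees 0…10.
Finally multiplying by (1 + q² + q⁴ + q⁶ + q⁸), the product of all factors after the first has coefficients 1,1,1,1,2,1,2,1,2,1,1 for degrees 0…10.
[q¹⁰] = 1·1 + 1·1 + 1·2 + 1·1 = 5.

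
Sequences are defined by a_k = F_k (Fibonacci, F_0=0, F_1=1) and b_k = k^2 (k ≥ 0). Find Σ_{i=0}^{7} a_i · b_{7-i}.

Write out a_i and b_{7-i} for i = 0,…,7 and sum the products.
Σ = 0·49 + 1·36 + 1·25 + 2·16 + 3·9 + 5·4 + 8·1 + 13·0 = 148.

148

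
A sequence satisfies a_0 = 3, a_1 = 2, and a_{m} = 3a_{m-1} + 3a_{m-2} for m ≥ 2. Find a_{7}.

The ordinary generating function has denominator 1 - 3y - 3y^2.
Iterating the recurrence: a_0,…,a_{7} = 3, 2, 15, 51, 198, 747, 2835, 10746.

10746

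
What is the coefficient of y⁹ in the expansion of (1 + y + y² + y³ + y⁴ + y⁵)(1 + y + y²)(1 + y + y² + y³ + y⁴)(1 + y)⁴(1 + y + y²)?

602

(1 + y + y² + y³ + y⁴ + y⁵) has coefficients 1,1,1,1,1,1 for degrees 0…5.
(1 + y + y²) has coefficients 1,1,1,0,0,0,0,0,0,0 for degrees 0…9.
Multiplying by (1 + y + y² + y³ + y⁴) gives running coefficients 1,2,3,3,3,2,1,0,0,0 for degrees 0…9.
Multiplying by (1 + y)⁴ gives running coefficients 1,6,17,31,42,46,42,31,17,6 for degrees 0…9.
Finally multiplying by (1 + y + y²), the product of all factors after the first has coefficients 1,7,24,54,90,119,130,119,90,54 for degrees 0…9.
[y⁹] = 1·54 + 1·90 + 1·119 + 1·130 + 1·119 + 1·90 = 602.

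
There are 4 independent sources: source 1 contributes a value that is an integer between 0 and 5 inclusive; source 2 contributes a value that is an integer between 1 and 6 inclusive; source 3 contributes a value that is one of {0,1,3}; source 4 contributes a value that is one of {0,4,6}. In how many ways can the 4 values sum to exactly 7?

21

The generating function for the choices is (1 + z + z^2 + z^3 + z^4 + z^5)·(z + z^2 + z^3 + z^4 + z^5 + z^6)·(1 + z + z^3)·(1 + z^4 + z^6); the count is [z^7].
(1 + z + z^2 + z^3 + z^4 + z^5) has coefficients 1,1,1,1,1,1 for degrees 0…5.
(z + z^2 + z^3 + z^4 + z^5 + z^6) has coefficients 0,1,1,1,1,1,1,0 for degrees 0…7.
Multiplying by (1 + z + z^3) gives running coefficients 0,1,2,2,3,3,3,2 for degrees 0…7.
Finally multiplying by (1 + z^4 + z^6), the product of all factors after the first has coefficients 0,1,2,2,3,4,5,5 for degrees 0…7.
[z^7] = 1·5 + 1·5 + 1·4 + 1·3 + 1·2 + 1·2 = 21.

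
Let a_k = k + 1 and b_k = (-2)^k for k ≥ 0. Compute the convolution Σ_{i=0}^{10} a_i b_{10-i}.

Write out a_i and b_{10-i} for i = 0,…,10 and sum the products.
Σ = 1·1024 + 2·(-512) + 3·256 + 4·(-128) + 5·64 + 6·(-32) + 7·16 + 8·(-8) + 9·4 + 10·(-2) + 11·1 = 459.

459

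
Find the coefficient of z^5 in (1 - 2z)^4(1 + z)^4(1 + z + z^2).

(1 - 2z)^4 has coefficients 1,-8,24,-32,16 for degrees 0…4.
(1 + z)^4 has coefficients 1,4,6,4,1,0 for degrees 0…5.
Finally multiplying by (1 + z + z^2), the product of all factors after the first has coefficients 1,5,11,14,11,5 for degrees 0…5.
[z^5] = 1·5 − 8·11 + 24·14 − 32·11 + 16·5 = -19.

-19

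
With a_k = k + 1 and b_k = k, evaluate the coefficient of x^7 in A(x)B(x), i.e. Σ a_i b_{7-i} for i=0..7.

84

Write out a_i and b_{7-i} for i = 0,…,7 and sum the products.
Σ = 1·7 + 2·6 + 3·5 + 4·4 + 5·3 + 6·2 + 7·1 + 8·0 = 84.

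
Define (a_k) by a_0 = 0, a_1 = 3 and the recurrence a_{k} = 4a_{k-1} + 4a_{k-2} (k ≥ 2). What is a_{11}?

The ordinary generating function has denominator 1 - 4x - 4x^2.
Iterating the recurrence: a_0,…,a_{11} = 0, 3, 12, 60, 288, 1392, 6720, 32448, 156672, 756480, 3652608, 17636352.

17636352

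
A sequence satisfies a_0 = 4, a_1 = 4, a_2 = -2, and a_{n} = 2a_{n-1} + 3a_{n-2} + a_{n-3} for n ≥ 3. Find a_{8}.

The ordinary generating function has denominator 1 - 2t - 3t^2 - t^3.
Iterating the recurrence: a_0,…,a_{8} = 4, 4, -2, 12, 22, 78, 234, 724, 2228.

2228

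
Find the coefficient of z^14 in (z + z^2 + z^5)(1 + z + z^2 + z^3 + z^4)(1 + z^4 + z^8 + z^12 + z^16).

(z + z^2 + z^5) has coefficients 0,1,1,0,0,1 for degrees 0…5.
(1 + z + z^2 + z^3 + z^4) has coefficients 1,1,1,1,1,0,0,0,0,0,0,0,0,0,0 for degrees 0…14.
Finally multiplying by (1 + z^4 + z^8 + z^12 + z^16), the product of all factors after the first has coefficients 1,1,1,1,2,1,1,1,2,1,1,1,2,1,1 for degrees 0…14.
[z^14] = 1·1 + 1·2 + 1·1 = 4.

4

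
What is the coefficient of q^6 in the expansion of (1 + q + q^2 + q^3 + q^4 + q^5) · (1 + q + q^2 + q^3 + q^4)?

(1 + q + q^2 + q^3 + q^4 + q^5) has coefficients 1,1,1,1,1,1 for degrees 0…5.
(1 + q + q^2 + q^3 + q^4) has coefficients 1,1,1,1,1,0,0 for degrees 0…6.
[q^6] = 1·0 + 1·0 + 1·1 + 1·1 + 1·1 + 1·1 = 4.

4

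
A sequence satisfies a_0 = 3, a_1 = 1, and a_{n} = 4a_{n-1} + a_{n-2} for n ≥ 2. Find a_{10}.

The ordinary generating function has denominator 1 - 4x - x^2.
Iterating the recurrence: a_0,…,a_{10} = 3, 1, 7, 29, 123, 521, 2207, 9349, 39603, 167761, 710647.

710647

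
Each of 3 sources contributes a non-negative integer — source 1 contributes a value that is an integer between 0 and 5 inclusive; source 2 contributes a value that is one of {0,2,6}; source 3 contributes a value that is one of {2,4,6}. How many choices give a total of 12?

The generating function for the choices is (1 + t + t^2 + t^3 + t^4 + t^5)·(1 + t^2 + t^6)·(t^2 + t^4 + t^6); the count is [t^12].
(1 + t + t^2 + t^3 + t^4 + t^5) has coefficients 1,1,1,1,1,1 for degrees 0…5.
(1 + t^2 + t^6) has coefficients 1,0,1,0,0,0,1,0,0,0,0,0,0 for degrees 0…12.
Finally multiplying by (t^2 + t^4 + t^6), the product of all factors after the first has coefficients 0,0,1,0,2,0,2,0,2,0,1,0,1 for degrees 0…12.
[t^12] = 1·1 + 1·0 + 1·1 + 1·0 + 1·2 + 1·0 = 4.

4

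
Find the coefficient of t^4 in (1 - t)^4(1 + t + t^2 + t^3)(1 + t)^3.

(1 - t)^4 has coefficients 1,-4,6,-4,1 for degrees 0…4.
(1 + t + t^2 + t^3) has coefficients 1,1,1,1,0 for degrees 0…4.
Finally multiplying by (1 + t)^3, the product of all factors after the first has coefficients 1,4,7,8,7 for degrees 0…4.
[t^4] = 1·7 − 4·8 + 6·7 − 4·4 + 1·1 = 2.

2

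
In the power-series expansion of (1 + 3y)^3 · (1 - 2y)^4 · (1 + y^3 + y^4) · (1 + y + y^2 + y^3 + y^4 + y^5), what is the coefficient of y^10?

(1 + 3y)^3 has coefficients 1,9,27,27 for degrees 0…3.
(1 - 2y)^4 has coefficients 1,-8,24,-32,16,0,0,0,0,0,0 for degrees 0…10.
Multiplying by (1 + y^3 + y^4) gives running coefficients 1,-8,24,-31,9,16,-8,-16,16,0,0 for degrees 0…10.
Finally multiplying by (1 + y + y^2 + y^3 + y^4 + y^5), the product of all factors after the first has coefficients 1,-7,17,-14,-5,11,2,-6,-14,17,8 for degrees 0…10.
[y^10] = 1·8 + 9·17 + 27·(-14) + 27·(-6) = -379.

-379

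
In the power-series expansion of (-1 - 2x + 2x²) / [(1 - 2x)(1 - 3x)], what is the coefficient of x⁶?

-2967

The denominator gives the recurrence a_n = 5a_(n−1) − 6a_(n−2) for n ≥ 3; the numerator fixes a_0 = -1, a_1 = -7, a_2 = -27.
Iterating: -1, -7, -27, -93, -303, -957, -2967, so a_6 = -2967.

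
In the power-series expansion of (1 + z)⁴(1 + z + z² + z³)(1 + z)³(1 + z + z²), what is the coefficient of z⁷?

274

(1 + z)⁴ has coefficients 1,4,6,4,1 for degrees 0…4.
(1 + z + z² + z³) has coefficients 1,1,1,1,0,0,0,0 for degrees 0…7.
Multiplying by (1 + z)³ gives running coefficients 1,4,7,8,7,4,1,0 for degrees 0…7.
Finally multiplying by (1 + z + z²), the product of all factors after the first has coefficients 1,5,12,19,22,19,12,5 for degrees 0…7.
[z⁷] = 1·5 + 4·12 + 6·19 + 4·22 + 1·19 = 274.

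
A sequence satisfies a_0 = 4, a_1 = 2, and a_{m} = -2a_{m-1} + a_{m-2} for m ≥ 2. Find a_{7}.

The ordinary generating function has denominator 1 + 2q - q^2.
Iterating the recurrence: a_0,…,a_{7} = 4, 2, 0, 2, -4, 10, -24, 58.

58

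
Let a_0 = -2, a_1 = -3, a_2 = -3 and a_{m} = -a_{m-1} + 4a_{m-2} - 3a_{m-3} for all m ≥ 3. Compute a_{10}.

The ordinary generating function has denominator 1 + x - 4x^2 + 3x^3.
Iterating the recurrence: a_0,…,a_{10} = -2, -3, -3, -3, 0, -3, 12, -24, 81, -213, 609.

609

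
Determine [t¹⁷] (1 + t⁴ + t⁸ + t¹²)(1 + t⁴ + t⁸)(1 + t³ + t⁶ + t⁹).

(1 + t⁴ + t⁸ + t¹²) has coefficients 1,0,0,0,1,0,0,0,1,0,0,0,1 for degrees 0…12.
(1 + t⁴ + t⁸) has coefficients 1,0,0,0,1,0,0,0,1,0,0,0,0,0,0,0,0,0 for degrees 0…17.
Finally multiplying by (1 + t³ + t⁶ + t⁹), the product of all factors after the first has coefficients 1,0,0,1,1,0,1,1,1,1,1,1,0,1,1,0,0,1 for degrees 0…17.
[t¹⁷] = 1·1 + 1·1 + 1·1 + 1·0 = 3.

3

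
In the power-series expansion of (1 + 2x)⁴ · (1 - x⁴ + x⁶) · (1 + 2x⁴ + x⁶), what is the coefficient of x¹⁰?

-15

(1 + 2x)⁴ has coefficients 1,8,24,32,16 for degrees 0…4.
(1 - x⁴ + x⁶) has coefficients 1,0,0,0,-1,0,1,0,0,0,0 for degrees 0…10.
Finally multiplying by (1 + 2x⁴ + x⁶), the product of all factors after the first has coefficients 1,0,0,0,1,0,2,0,-2,0,1 for degrees 0…10.
[x¹⁰] = 1·1 + 8·0 + 24·(-2) + 32·0 + 16·2 = -15.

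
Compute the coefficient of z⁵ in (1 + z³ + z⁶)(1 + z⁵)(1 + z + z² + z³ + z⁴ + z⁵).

(1 + z³ + z⁶) has coefficients 1,0,0,1,0,0 for degrees 0…5.
(1 + z⁵) has coefficients 1,0,0,0,0,1 for degrees 0…5.
Finally multiplying by (1 + z + z² + z³ + z⁴ + z⁵), the product of all factors after the first has coefficients 1,1,1,1,1,2 for degrees 0…5.
[z⁵] = 1·2 + 1·1 = 3.

3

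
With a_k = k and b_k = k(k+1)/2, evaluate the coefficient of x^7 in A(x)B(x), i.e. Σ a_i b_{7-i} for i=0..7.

126

This is [x^7] in the product of the two ordinary generating functions.
Σ = 0·28 + 1·21 + 2·15 + 3·10 + 4·6 + 5·3 + 6·1 + 7·0 = 126.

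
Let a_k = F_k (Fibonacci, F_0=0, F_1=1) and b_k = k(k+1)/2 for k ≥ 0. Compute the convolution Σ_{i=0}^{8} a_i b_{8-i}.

176

Write out a_i and b_{8-i} for i = 0,…,8 and sum the products.
Σ = 0·36 + 1·28 + 1·21 + 2·15 + 3·10 + 5·6 + 8·3 + 13·1 + 21·0 = 176.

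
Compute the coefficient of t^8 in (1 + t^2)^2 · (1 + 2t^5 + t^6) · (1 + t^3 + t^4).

5

(1 + t^2)^2 has coefficients 1,0,2,0,1 for degrees 0…4.
(1 + 2t^5 + t^6) has coefficients 1,0,0,0,0,2,1,0,0 for degrees 0…8.
Finally multiplying by (1 + t^3 + t^4), the product of all factors after the first has coefficients 1,0,0,1,1,2,1,0,2 for degrees 0…8.
[t^8] = 1·2 + 2·1 + 1·1 = 5.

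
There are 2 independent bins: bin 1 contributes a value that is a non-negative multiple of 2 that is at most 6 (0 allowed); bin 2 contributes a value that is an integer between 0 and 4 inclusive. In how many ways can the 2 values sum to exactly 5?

The generating function for the choices is (1 + y² + y⁴ + y⁶)·(1 + y + y² + y³ + y⁴); the count is [y⁵].
(1 + y² + y⁴ + y⁶) has coefficients 1,0,1,0,1,0 for degrees 0…5.
(1 + y + y² + y³ + y⁴) has coefficients 1,1,1,1,1,0 for degrees 0…5.
[y⁵] = 1·0 + 1·1 + 1·1 = 2.

2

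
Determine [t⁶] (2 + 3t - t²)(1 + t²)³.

-1

(2 + 3t - t²) has coefficients 2,3,-1 for degrees 0…2.
(1 + t²)³ has coefficients 1,0,3,0,3,0,1 for degrees 0…6.
[t⁶] = 2·1 + 3·0 − 1·3 = -1.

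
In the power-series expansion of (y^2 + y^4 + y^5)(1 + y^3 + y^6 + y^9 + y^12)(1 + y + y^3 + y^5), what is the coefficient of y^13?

(y^2 + y^4 + y^5) has coefficients 0,0,1,0,1,1 for degrees 0…5.
(1 + y^3 + y^6 + y^9 + y^12) has coefficients 1,0,0,1,0,0,1,0,0,1,0,0,1,0 for degrees 0…13.
Finally multiplying by (1 + y + y^3 + y^5), the product of all factors after the first has coefficients 1,1,0,2,1,1,2,1,1,2,1,1,2,1 for degrees 0…13.
[y^13] = 1·1 + 1·2 + 1·1 = 4.

4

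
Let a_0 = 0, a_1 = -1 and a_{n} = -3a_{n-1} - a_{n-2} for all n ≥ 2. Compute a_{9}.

-2584

The ordinary generating function has denominator 1 + 3x + x^2.
Iterating the recurrence: a_0,…,a_{9} = 0, -1, 3, -8, 21, -55, 144, -377, 987, -2584.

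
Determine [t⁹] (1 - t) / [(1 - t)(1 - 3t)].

The denominator gives the recurrence a_n = 4a_(n−1) − 3a_(n−2) for n ≥ 2; the numerator fixes a_0 = 1, a_1 = 3.
Iterating: 1, 3, 9, 27, 81, 243, 729, 2187, 6561, 19683, so a_9 = 19683.

19683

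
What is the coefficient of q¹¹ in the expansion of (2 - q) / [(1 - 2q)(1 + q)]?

The denominator gives the recurrence a_n = a_(n−1) + 2a_(n−2) for n ≥ 2; the numerator fixes a_0 = 2, a_1 = 1.
Iterating: 2, 1, 5, 7, 17, 31, 65, 127, 257, 511, 1025, 2047, so a_11 = 2047.

2047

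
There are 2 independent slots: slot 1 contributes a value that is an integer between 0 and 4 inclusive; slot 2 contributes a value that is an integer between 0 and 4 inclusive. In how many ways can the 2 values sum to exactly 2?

The generating function for the choices is (1 + z + z^2 + z^3 + z^4)·(1 + z + z^2 + z^3 + z^4); the count is [z^2].
(1 + z + z^2 + z^3 + z^4) has coefficients 1,1,1 for degrees 0…2.
(1 + z + z^2 + z^3 + z^4) has coefficients 1,1,1 for degrees 0…2.
[z^2] = 1·1 + 1·1 + 1·1 = 3.

3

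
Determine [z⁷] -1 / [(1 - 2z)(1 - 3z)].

-6305

Partial fractions give a closed form: a_n = (2)·2^n + (-3)·3^n.
At n = 7: a_7 = -6305.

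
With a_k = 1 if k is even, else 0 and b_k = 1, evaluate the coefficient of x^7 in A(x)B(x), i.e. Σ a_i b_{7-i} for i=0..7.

Write out a_i and b_{7-i} for i = 0,…,7 and sum the products.
Σ = 1·1 + 0·1 + 1·1 + 0·1 + 1·1 + 0·1 + 1·1 + 0·1 = 4.

4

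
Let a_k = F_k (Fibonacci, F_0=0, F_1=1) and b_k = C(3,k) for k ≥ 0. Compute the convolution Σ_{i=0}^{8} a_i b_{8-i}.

89

This is [x^8] in the product of the two ordinary generating functions.
Σ = 0·0 + 1·0 + 1·0 + 2·0 + 3·0 + 5·1 + 8·3 + 13·3 + 21·1 = 89.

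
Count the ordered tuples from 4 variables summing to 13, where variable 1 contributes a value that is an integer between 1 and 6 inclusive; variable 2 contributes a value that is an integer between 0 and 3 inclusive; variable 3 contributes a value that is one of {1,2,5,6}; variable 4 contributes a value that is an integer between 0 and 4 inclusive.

The generating function for the choices is (q + q^2 + q^3 + q^4 + q^5 + q^6)·(1 + q + q^2 + q^3)·(q + q^2 + q^5 + q^6)·(1 + q + q^2 + q^3 + q^4); the count is [q^13].
(q + q^2 + q^3 + q^4 + q^5 + q^6) has coefficients 0,1,1,1,1,1,1 for degrees 0…6.
(1 + q + q^2 + q^3) has coefficients 1,1,1,1,0,0,0,0,0,0,0,0,0,0 for degrees 0…13.
Multiplying by (q + q^2 + q^5 + q^6) gives running coefficients 0,1,2,2,2,2,2,2,2,1,0,0,0,0 for degrees 0…13.
Finally multiplying by (1 + q + q^2 + q^3 + q^4), the product of all factors after the first has coefficients 0,1,3,5,7,9,10,10,10,9,7,5,3,1 for degrees 0…13.
[q^13] = 1·3 + 1·5 + 1·7 + 1·9 + 1·10 + 1·10 = 44.

44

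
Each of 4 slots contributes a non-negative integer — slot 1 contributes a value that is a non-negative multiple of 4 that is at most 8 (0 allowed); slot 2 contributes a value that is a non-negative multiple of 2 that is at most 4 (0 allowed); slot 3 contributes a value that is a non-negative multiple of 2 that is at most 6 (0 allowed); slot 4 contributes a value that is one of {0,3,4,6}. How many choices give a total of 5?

The generating function for the choices is (1 + q^4 + q^8)·(1 + q^2 + q^4)·(1 + q^2 + q^4 + q^6)·(1 + q^3 + q^4 + q^6); the count is [q^5].
(1 + q^4 + q^8) has coefficients 1,0,0,0,1,0 for degrees 0…5.
(1 + q^2 + q^4) has coefficients 1,0,1,0,1,0 for degrees 0…5.
Multiplying by (1 + q^2 + q^4 + q^6) gives running coefficients 1,0,2,0,3,0 for degrees 0…5.
Finally multiplying by (1 + q^3 + q^4 + q^6), the product of all factors after the first has coefficients 1,0,2,1,4,2 for degrees 0…5.
[q^5] = 1·2 + 1·0 = 2.

2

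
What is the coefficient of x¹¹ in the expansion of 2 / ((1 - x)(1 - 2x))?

Partial fractions give a closed form: a_n = (-2)·1^n + (4)·2^n.
At n = 11: a_11 = 8190.

8190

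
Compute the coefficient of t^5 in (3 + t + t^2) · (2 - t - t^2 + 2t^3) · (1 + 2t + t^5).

(3 + t + t^2) has coefficients 3,1,1 for degrees 0…2.
(2 - t - t^2 + 2t^3) has coefficients 2,-1,-1,2,0,0 for degrees 0…5.
Finally multiplying by (1 + 2t + t^5), the product of all factors after the first has coefficients 2,3,-3,0,4,2 for degrees 0…5.
[t^5] = 3·2 + 1·4 + 1·0 = 10.

10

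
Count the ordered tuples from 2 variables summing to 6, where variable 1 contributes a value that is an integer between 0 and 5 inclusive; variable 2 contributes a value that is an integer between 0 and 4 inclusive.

The generating function for the choices is (1 + q + q² + q³ + q⁴ + q⁵)·(1 + q + q² + q³ + q⁴); the count is [q⁶].
(1 + q + q² + q³ + q⁴ + q⁵) has coefficients 1,1,1,1,1,1 for degrees 0…5.
(1 + q + q² + q³ + q⁴) has coefficients 1,1,1,1,1,0,0 for degrees 0…6.
[q⁶] = 1·0 + 1·0 + 1·1 + 1·1 + 1·1 + 1·1 = 4.

4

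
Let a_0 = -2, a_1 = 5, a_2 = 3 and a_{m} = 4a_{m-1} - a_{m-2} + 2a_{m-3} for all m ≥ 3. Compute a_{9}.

17591

The ordinary generating function has denominator 1 - 4y + y^2 - 2y^3.
Iterating the recurrence: a_0,…,a_{9} = -2, 5, 3, 3, 19, 79, 303, 1171, 4539, 17591.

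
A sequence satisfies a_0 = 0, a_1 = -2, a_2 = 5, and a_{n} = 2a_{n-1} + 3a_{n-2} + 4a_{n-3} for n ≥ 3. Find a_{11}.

71884

The ordinary generating function has denominator 1 - 2y - 3y^2 - 4y^3.
Iterating the recurrence: a_0,…,a_{11} = 0, -2, 5, 4, 15, 62, 185, 616, 2035, 6658, 21885, 71884.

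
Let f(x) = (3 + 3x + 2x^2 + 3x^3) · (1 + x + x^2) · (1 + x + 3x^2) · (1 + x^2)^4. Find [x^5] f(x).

222

(3 + 3x + 2x^2 + 3x^3) has coefficients 3,3,2,3 for degrees 0…3.
(1 + x + x^2) has coefficients 1,1,1,0,0,0 for degrees 0…5.
Multiplying by (1 + x + 3x^2) gives running coefficients 1,2,5,4,3,0 for degrees 0…5.
Finally multiplying by (1 + x^2)^4, the product of all factors after the first has coefficients 1,2,9,12,29,28 for degrees 0…5.
[x^5] = 3·28 + 3·29 + 2·12 + 3·9 = 222.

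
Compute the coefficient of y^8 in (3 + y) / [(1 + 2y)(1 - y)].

The denominator gives the recurrence a_n = −a_(n−1) + 2a_(n−2) for n ≥ 3; the numerator fixes a_0 = 3, a_1 = -2, a_2 = 8.
Iterating: 3, -2, 8, -12, 28, -52, 108, -212, 428, so a_8 = 428.

428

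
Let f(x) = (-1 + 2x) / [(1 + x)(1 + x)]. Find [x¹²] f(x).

-37

The denominator gives the recurrence a_n = −2a_(n−1) − a_(n−2) for n ≥ 3; the numerator fixes a_0 = -1, a_1 = 4, a_2 = -7.
Iterating: -1, 4, -7, 10, -13, 16, -19, 22, -25, 28, -31, 34, -37, so a_12 = -37.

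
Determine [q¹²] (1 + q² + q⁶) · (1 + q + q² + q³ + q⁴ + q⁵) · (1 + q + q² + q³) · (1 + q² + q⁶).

(1 + q² + q⁶) has coefficients 1,0,1,0,0,0,1 for degrees 0…6.
(1 + q + q² + q³ + q⁴ + q⁵) has coefficients 1,1,1,1,1,1,0,0,0,0,0,0,0 for degrees 0…12.
Multiplying by (1 + q + q² + q³) gives running coefficients 1,2,3,4,4,4,3,2,1,0,0,0,0 for degrees 0…12.
Finally multiplying by (1 + q² + q⁶), the product of all factors after the first has coefficients 1,2,4,6,7,8,8,8,7,6,5,4,3 for degrees 0…12.
[q¹²] = 1·3 + 1·5 + 1·8 = 16.

16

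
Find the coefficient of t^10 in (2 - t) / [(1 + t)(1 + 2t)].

The denominator gives the recurrence a_n = −3a_(n−1) − 2a_(n−2) for n ≥ 3; the numerator fixes a_0 = 2, a_1 = -7, a_2 = 17.
Iterating: 2, -7, 17, -37, 77, -157, 317, -637, 1277, -2557, 5117, so a_10 = 5117.

5117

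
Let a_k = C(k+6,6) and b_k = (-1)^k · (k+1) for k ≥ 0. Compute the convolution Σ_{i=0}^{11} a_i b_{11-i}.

Write out a_i and b_{11-i} for i = 0,…,11 and sum the products.
Σ = 1·(-12) + 7·11 + 28·(-10) + 84·9 + 210·(-8) + 462·7 + 924·(-6) + 1716·5 + 3003·(-4) + 5005·3 + 8008·(-2) + 12376·1 = 4494.

4494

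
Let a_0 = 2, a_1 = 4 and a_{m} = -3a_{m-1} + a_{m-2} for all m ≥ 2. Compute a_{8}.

The ordinary generating function has denominator 1 + 3x - x^2.
Iterating the recurrence: a_0,…,a_{8} = 2, 4, -10, 34, -112, 370, -1222, 4036, -13330.

-13330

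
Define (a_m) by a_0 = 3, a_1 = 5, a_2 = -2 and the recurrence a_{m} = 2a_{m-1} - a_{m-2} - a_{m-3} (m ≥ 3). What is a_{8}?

51

The ordinary generating function has denominator 1 - 2x + x^2 + x^3.
Iterating the recurrence: a_0,…,a_{8} = 3, 5, -2, -12, -27, -40, -41, -15, 51.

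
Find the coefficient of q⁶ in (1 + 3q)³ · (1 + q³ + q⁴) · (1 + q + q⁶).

91

(1 + 3q)³ has coefficients 1,9,27,27 for degrees 0…3.
(1 + q³ + q⁴) has coefficients 1,0,0,1,1,0,0 for degrees 0…6.
Finally multiplying by (1 + q + q⁶), the product of all factors after the first has coefficients 1,1,0,1,2,1,1 for degrees 0…6.
[q⁶] = 1·1 + 9·1 + 27·2 + 27·1 = 91.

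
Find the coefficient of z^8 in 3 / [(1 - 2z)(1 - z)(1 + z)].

1023

Partial fractions give a closed form: a_n = (4)·2^n + (-3/2)·1^n + (1/2)·(-1)^n.
At n = 8: a_8 = 1023.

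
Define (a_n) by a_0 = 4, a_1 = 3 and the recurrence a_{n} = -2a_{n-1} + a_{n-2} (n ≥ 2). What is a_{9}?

The ordinary generating function has denominator 1 + 2t - t^2.
Iterating the recurrence: a_0,…,a_{9} = 4, 3, -2, 7, -16, 39, -94, 227, -548, 1323.

1323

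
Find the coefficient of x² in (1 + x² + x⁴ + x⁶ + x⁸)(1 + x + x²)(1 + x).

(1 + x² + x⁴ + x⁶ + x⁸) has coefficients 1,0,1 for degrees 0…2.
(1 + x + x²) has coefficients 1,1,1 for degrees 0…2.
Finally multiplying by (1 + x), the product of all factors after the first has coefficients 1,2,2 for degrees 0…2.
[x²] = 1·2 + 1·1 = 3.

3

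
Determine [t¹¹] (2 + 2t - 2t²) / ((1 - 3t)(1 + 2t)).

259406

The denominator gives the recurrence a_n = a_(n−1) + 6a_(n−2) for n ≥ 3; the numerator fixes a_0 = 2, a_1 = 4, a_2 = 14.
Iterating: 2, 4, 14, 38, 122, 350, 1082, 3182, 9674, 28766, 86810, 259406, so a_11 = 259406.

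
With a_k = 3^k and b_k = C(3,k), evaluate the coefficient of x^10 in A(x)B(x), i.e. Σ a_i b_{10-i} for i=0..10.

Write out a_i and b_{10-i} for i = 0,…,10 and sum the products.
Σ = 1·0 + 3·0 + 9·0 + 27·0 + 81·0 + 243·0 + 729·0 + 2187·1 + 6561·3 + 19683·3 + 59049·1 = 139968.

139968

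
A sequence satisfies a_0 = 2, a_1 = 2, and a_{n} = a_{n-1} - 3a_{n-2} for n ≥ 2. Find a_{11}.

The ordinary generating function has denominator 1 - t + 3t^2.
Iterating the recurrence: a_0,…,a_{11} = 2, 2, -4, -10, 2, 32, 26, -70, -148, 62, 506, 320.

320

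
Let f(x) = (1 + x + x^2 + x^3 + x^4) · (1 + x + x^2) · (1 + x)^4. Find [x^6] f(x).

42

(1 + x + x^2 + x^3 + x^4) has coefficients 1,1,1,1,1 for degrees 0…4.
(1 + x + x^2) has coefficients 1,1,1,0,0,0,0 for degrees 0…6.
Finally multiplying by (1 + x)^4, the product of all factors after the first has coefficients 1,5,11,14,11,5,1 for degrees 0…6.
[x^6] = 1·1 + 1·5 + 1·11 + 1·14 + 1·11 = 42.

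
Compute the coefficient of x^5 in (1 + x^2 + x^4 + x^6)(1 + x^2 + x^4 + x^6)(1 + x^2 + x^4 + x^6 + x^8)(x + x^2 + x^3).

(1 + x^2 + x^4 + x^6) has coefficients 1,0,1,0,1,0 for degrees 0…5.
(1 + x^2 + x^4 + x^6) has coefficients 1,0,1,0,1,0 for degrees 0…5.
Multiplying by (1 + x^2 + x^4 + x^6 + x^8) gives running coefficients 1,0,2,0,3,0 for degrees 0…5.
Finally multiplying by (x + x^2 + x^3), the product of all factors after the first has coefficients 0,1,1,3,2,5 for degrees 0…5.
[x^5] = 1·5 + 1·3 + 1·1 = 9.

9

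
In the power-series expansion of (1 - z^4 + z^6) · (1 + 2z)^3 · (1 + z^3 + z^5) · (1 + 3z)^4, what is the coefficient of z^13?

-1050

(1 - z^4 + z^6) has coefficients 1,0,0,0,-1,0,1 for degrees 0…6.
(1 + 2z)^3 has coefficients 1,6,12,8,0,0,0,0,0,0,0,0,0,0 for degrees 0…13.
Multiplying by (1 + z^3 + z^5) gives running coefficients 1,6,12,9,6,13,14,12,8,0,0,0,0,0 for degrees 0…13.
Finally multiplying by (1 + 3z)^4, the product of all factors after the first has coefficients 1,18,138,585,1491,2353,2438,2259,2798,3309,2862,1836,648,0 for degrees 0…13.
[z^13] = 1·0 − 1·3309 + 1·2259 = -1050.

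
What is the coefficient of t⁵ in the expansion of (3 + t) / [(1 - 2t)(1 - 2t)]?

656

The denominator gives the recurrence a_n = 4a_(n−1) − 4a_(n−2) for n ≥ 2; the numerator fixes a_0 = 3, a_1 = 13.
Iterating: 3, 13, 40, 108, 272, 656, so a_5 = 656.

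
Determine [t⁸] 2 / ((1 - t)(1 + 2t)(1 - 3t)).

Partial fractions give a closed form: a_n = (-1/3)·1^n + (8/15)·(-2)^n + (9/5)·3^n.
At n = 8: a_8 = 11946.

11946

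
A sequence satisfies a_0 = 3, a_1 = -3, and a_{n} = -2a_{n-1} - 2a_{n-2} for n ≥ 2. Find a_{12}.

-192

The ordinary generating function has denominator 1 + 2t + 2t^2.
Iterating the recurrence: a_0,…,a_{12} = 3, -3, 0, 6, -12, 12, 0, -24, 48, -48, 0, 96, -192.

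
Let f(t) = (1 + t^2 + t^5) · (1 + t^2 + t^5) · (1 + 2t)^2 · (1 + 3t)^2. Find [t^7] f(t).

(1 + t^2 + t^5) has coefficients 1,0,1,0,0,1 for degrees 0…5.
(1 + t^2 + t^5) has coefficients 1,0,1,0,0,1,0,0 for degrees 0…7.
Multiplying by (1 + 2t)^2 gives running coefficients 1,4,5,4,4,1,4,4 for degrees 0…7.
Finally multiplying by (1 + 3t)^2, the product of all factors after the first has coefficients 1,10,38,70,73,61,46,37 for degrees 0…7.
[t^7] = 1·37 + 1·61 + 1·38 = 136.

136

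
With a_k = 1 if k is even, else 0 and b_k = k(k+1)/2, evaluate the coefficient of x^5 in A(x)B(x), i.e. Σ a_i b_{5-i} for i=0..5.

This is [x^5] in the product of the two ordinary generating functions.
Σ = 1·15 + 0·10 + 1·6 + 0·3 + 1·1 + 0·0 = 22.

22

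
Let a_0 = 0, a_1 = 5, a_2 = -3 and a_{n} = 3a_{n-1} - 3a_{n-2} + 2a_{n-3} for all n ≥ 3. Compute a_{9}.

The ordinary generating function has denominator 1 - 3x + 3x^2 - 2x^3.
Iterating the recurrence: a_0,…,a_{9} = 0, 5, -3, -24, -53, -93, -168, -331, -675, -1368.

-1368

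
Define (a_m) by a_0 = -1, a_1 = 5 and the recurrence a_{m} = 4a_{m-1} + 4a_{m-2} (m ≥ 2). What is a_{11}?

24523776

The ordinary generating function has denominator 1 - 4y - 4y^2.
Iterating the recurrence: a_0,…,a_{11} = -1, 5, 16, 84, 400, 1936, 9344, 45120, 217856, 1051904, 5079040, 24523776.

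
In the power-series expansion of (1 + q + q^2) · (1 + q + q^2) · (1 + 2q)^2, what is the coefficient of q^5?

12

(1 + q + q^2) has coefficients 1,1,1 for degrees 0…2.
(1 + q + q^2) has coefficients 1,1,1,0,0,0 for degrees 0…5.
Finally multiplying by (1 + 2q)^2, the product of all factors after the first has coefficients 1,5,9,8,4,0 for degrees 0…5.
[q^5] = 1·0 + 1·4 + 1·8 = 12.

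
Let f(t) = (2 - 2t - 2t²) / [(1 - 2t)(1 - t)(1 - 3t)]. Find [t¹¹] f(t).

881638

The denominator gives the recurrence a_n = 6a_(n−1) − 11a_(n−2) + 6a_(n−3) for n ≥ 3; the numerator fixes a_0 = 2, a_1 = 10, a_2 = 36.
Iterating: 2, 10, 36, 118, 372, 1150, 3516, 10678, 32292, 97390, 293196, 881638, so a_11 = 881638.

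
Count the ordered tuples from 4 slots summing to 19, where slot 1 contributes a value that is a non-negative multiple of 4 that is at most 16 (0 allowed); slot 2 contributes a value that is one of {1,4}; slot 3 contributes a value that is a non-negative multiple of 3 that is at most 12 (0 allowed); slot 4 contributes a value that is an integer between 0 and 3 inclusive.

The generating function for the choices is (1 + x⁴ + x⁸ + x¹² + x¹⁶)·(x + x⁴)·(1 + x³ + x⁶ + x⁹ + x¹²)·(1 + x + x² + x³); the count is [x¹⁹].
(1 + x⁴ + x⁸ + x¹² + x¹⁶) has coefficients 1,0,0,0,1,0,0,0,1,0,0,0,1,0,0,0,1 for degrees 0…16.
(x + x⁴) has coefficients 0,1,0,0,1,0,0,0,0,0,0,0,0,0,0,0,0,0,0,0 for degrees 0…19.
Multiplying by (1 + x³ + x⁶ + x⁹ + x¹²) gives running coefficients 0,1,0,0,2,0,0,2,0,0,2,0,0,2,0,0,1,0,0,0 for degrees 0…19.
Finally multiplying by (1 + x + x² + x³), the product of all factors after the first has coefficients 0,1,1,1,3,2,2,4,2,2,4,2,2,4,2,2,3,1,1,1 for degrees 0…19.
[x¹⁹] = 1·1 + 1·2 + 1·2 + 1·4 + 1·1 = 10.

10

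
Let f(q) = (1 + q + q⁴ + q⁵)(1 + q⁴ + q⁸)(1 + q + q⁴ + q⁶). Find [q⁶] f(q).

3

(1 + q + q⁴ + q⁵) has coefficients 1,1,0,0,1,1 for degrees 0…5.
(1 + q⁴ + q⁸) has coefficients 1,0,0,0,1,0,0 for degrees 0…6.
Finally multiplying by (1 + q + q⁴ + q⁶), the product of all factors after the first has coefficients 1,1,0,0,2,1,1 for degrees 0…6.
[q⁶] = 1·1 + 1·1 + 1·0 + 1·1 = 3.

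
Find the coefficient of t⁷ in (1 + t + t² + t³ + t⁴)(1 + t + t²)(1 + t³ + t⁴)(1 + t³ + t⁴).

(1 + t + t² + t³ + t⁴) has coefficients 1,1,1,1,1 for degrees 0…4.
(1 + t + t²) has coefficients 1,1,1,0,0,0,0,0 for degrees 0…7.
Multiplying by (1 + t³ + t⁴) gives running coefficients 1,1,1,1,2,2,1,0 for degrees 0…7.
Finally multiplying by (1 + t³ + t⁴), the product of all factors after the first has coefficients 1,1,1,2,4,4,3,3 for degrees 0…7.
[t⁷] = 1·3 + 1·3 + 1·4 + 1·4 + 1·2 = 16.

16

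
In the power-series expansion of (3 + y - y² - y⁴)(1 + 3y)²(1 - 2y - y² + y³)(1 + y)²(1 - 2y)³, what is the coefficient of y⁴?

(3 + y - y² - y⁴) has coefficients 3,1,-1,0,-1 for degrees 0…4.
(1 + 3y)² has coefficients 1,6,9,0,0 for degrees 0…4.
Multiplying by (1 - 2y - y² + y³) gives running coefficients 1,4,-4,-23,-3 for degrees 0…4.
Multiplying by (1 + y)² gives running coefficients 1,6,5,-27,-53 for degrees 0…4.
Finally multiplying by (1 - 2y)³, the product of all factors after the first has coefficients 1,0,-19,7,121 for degrees 0…4.
[y⁴] = 3·121 + 1·7 − 1·(-19) − 1·1 = 388.

388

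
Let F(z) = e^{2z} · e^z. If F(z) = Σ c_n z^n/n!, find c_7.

2187

The EGF product rule gives c_7 = Σ_{k_1+k_2=7} C(7; k_1,k_2) · ∏ g_i(k_i), where e^{2z} gives (2)^k; e^z gives (1)^k.
g_1(k) for k = 0…7: 1, 2, 4, 8, 16, 32, 64, 128.
g_2(k) for k = 0…7: 1, 1, 1, 1, 1, 1, 1, 1.
c_7 = Σ_k C(7,k)·g_1(k)·g_2(7−k) = 1·1·1 + 7·2·1 + 21·4·1 + 35·8·1 + 35·16·1 + 21·32·1 + 7·64·1 + 1·128·1 = 1 + 14 + 84 + 280 + 560 + 672 + 448 + 128 = 2187.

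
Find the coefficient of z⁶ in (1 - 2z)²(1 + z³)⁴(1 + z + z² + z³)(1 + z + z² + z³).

11

(1 - 2z)² has coefficients 1,-4,4 for degrees 0…2.
(1 + z³)⁴ has coefficients 1,0,0,4,0,0,6 for degrees 0…6.
Multiplying by (1 + z + z² + z³) gives running coefficients 1,1,1,5,4,4,10 for degrees 0…6.
Finally multiplying by (1 + z + z² + z³), the product of all factors after the first has coefficients 1,2,3,8,11,14,23 for degrees 0…6.
[z⁶] = 1·23 − 4·14 + 4·11 = 11.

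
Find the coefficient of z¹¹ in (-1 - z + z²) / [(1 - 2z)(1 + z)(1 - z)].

The denominator gives the recurrence a_n = 2a_(n−1) + a_(n−2) − 2a_(n−3) for n ≥ 3; the numerator fixes a_0 = -1, a_1 = -3, a_2 = -6.
Iterating: -1, -3, -6, -13, -26, -53, -106, -213, -426, -853, -1706, -3413, so a_11 = -3413.

-3413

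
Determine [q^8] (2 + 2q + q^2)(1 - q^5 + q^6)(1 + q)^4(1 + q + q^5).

10

(2 + 2q + q^2) has coefficients 2,2,1 for degrees 0…2.
(1 - q^5 + q^6) has coefficients 1,0,0,0,0,-1,1,0,0 for degrees 0…8.
Multiplying by (1 + q)^4 gives running coefficients 1,4,6,4,1,-1,-3,-2,2 for degrees 0…8.
Finally multiplying by (1 + q + q^5), the product of all factors after the first has coefficients 1,5,10,10,5,1,0,1,4 for degrees 0…8.
[q^8] = 2·4 + 2·1 + 1·0 = 10.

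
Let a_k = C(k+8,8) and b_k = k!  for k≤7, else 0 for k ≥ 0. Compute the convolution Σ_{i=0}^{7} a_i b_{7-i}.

This is [x^7] in the product of the two ordinary generating functions.
Σ = 1·5040 + 9·720 + 45·120 + 165·24 + 495·6 + 1287·2 + 3003·1 + 6435·1 = 35862.

35862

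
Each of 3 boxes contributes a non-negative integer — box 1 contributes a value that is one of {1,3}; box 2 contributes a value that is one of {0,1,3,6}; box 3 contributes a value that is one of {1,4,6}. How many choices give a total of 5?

The generating function for the choices is (x + x^3)·(1 + x + x^3 + x^6)·(x + x^4 + x^6); the count is [x^5].
(x + x^3) has coefficients 0,1,0,1 for degrees 0…3.
(1 + x + x^3 + x^6) has coefficients 1,1,0,1,0,0 for degrees 0…5.
Finally multiplying by (x + x^4 + x^6), the product of all factors after the first has coefficients 0,1,1,0,2,1 for degrees 0…5.
[x^5] = 1·2 + 1·1 = 3.

3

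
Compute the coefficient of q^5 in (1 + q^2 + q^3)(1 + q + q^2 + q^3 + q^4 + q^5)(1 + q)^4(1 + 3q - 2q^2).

(1 + q^2 + q^3) has coefficients 1,0,1,1 for degrees 0…3.
(1 + q + q^2 + q^3 + q^4 + q^5) has coefficients 1,1,1,1,1,1 for degrees 0…5.
Multiplying by (1 + q)^4 gives running coefficients 1,5,11,15,16,16 for degrees 0…5.
Finally multiplying by (1 + 3q - 2q^2), the product of all factors after the first has coefficients 1,8,24,38,39,34 for degrees 0…5.
[q^5] = 1·34 + 1·38 + 1·24 = 96.

96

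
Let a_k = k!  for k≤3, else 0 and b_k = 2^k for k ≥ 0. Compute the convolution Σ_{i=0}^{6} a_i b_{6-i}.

176

The convolution is the t^6 coefficient of A(t)B(t).
Σ = 1·64 + 1·32 + 2·16 + 6·8 + 0·4 + 0·2 + 0·1 = 176.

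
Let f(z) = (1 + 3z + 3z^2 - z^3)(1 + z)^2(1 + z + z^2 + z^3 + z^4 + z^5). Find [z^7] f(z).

18

(1 + 3z + 3z^2 - z^3) has coefficients 1,3,3,-1 for degrees 0…3.
(1 + z)^2 has coefficients 1,2,1,0,0,0,0,0 for degrees 0…7.
Finally multiplying by (1 + z + z^2 + z^3 + z^4 + z^5), the product of all factors after the first has coefficients 1,3,4,4,4,4,3,1 for degrees 0…7.
[z^7] = 1·1 + 3·3 + 3·4 − 1·4 = 18.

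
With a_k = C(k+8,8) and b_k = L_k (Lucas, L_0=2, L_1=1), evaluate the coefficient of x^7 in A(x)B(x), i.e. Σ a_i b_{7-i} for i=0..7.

23555

This is [x^7] in the product of the two ordinary generating functions.
Σ = 1·29 + 9·18 + 45·11 + 165·7 + 495·4 + 1287·3 + 3003·1 + 6435·2 = 23555.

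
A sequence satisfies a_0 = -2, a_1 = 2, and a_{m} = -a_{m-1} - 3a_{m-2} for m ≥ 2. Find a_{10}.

The ordinary generating function has denominator 1 + y + 3y^2.
Iterating the recurrence: a_0,…,a_{10} = -2, 2, 4, -10, -2, 32, -26, -70, 148, 62, -506.

-506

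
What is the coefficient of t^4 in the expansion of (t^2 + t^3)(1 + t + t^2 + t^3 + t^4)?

(t^2 + t^3) has coefficients 0,0,1,1 for degrees 0…3.
(1 + t + t^2 + t^3 + t^4) has coefficients 1,1,1,1,1 for degrees 0…4.
[t^4] = 1·1 + 1·1 = 2.

2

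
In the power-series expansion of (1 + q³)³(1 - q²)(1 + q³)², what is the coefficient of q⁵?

(1 + q³)³ has coefficients 1,0,0,3,0,0 for degrees 0…5.
(1 - q²) has coefficients 1,0,-1,0,0,0 for degrees 0…5.
Finally multiplying by (1 + q³)², the product of all factors after the first has coefficients 1,0,-1,2,0,-2 for degrees 0…5.
[q⁵] = 1·(-2) + 3·(-1) = -5.

-5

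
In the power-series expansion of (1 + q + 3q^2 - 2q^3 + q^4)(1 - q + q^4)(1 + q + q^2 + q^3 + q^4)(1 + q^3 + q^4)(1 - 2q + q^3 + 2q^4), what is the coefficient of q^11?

(1 + q + 3q^2 - 2q^3 + q^4) has coefficients 1,1,3,-2,1 for degrees 0…4.
(1 - q + q^4) has coefficients 1,-1,0,0,1,0,0,0,0,0,0,0 for degrees 0…11.
Multiplying by (1 + q + q^2 + q^3 + q^4) gives running coefficients 1,0,0,0,1,0,1,1,1,0,0,0 for degrees 0…11.
Multiplying by (1 + q^3 + q^4) gives running coefficients 1,0,0,1,2,0,1,2,2,1,2,2 for degrees 0…11.
Finally multiplying by (1 - 2q + q^3 + 2q^4), the product of all factors after the first has coefficients 1,-2,0,2,2,-4,2,4,2,-2,4,4 for degrees 0…11.
[q^11] = 1·4 + 1·4 + 3·(-2) − 2·2 + 1·4 = 2.

2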